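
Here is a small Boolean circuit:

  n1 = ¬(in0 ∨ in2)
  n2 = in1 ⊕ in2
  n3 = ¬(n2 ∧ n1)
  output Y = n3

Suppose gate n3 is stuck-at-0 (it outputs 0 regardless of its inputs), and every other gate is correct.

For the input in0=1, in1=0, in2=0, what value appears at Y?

Propagate with n3 forced: n1=0, n2=0, n3=0 [stuck-at-0].
So Y = 0. (Without the fault it would be 1.)

0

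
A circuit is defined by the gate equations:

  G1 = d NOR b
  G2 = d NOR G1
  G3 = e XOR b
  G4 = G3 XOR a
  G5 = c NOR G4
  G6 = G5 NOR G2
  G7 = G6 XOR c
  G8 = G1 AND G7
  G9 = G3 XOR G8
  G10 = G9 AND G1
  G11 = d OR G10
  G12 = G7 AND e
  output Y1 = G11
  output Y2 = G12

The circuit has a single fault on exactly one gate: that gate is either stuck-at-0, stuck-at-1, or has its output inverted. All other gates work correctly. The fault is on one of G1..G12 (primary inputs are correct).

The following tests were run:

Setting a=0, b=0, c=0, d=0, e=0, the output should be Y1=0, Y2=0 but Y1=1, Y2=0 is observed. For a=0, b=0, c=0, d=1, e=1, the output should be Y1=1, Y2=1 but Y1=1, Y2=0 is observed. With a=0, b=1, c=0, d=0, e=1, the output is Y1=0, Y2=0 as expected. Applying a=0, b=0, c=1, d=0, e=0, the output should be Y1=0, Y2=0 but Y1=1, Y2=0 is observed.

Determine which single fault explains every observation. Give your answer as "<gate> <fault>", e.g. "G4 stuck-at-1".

Fault-free values for test 1 (a=0, b=0, c=0, d=0, e=0): G1=1, G2=0, G3=0, G4=0, G5=1, G6=0, G7=0, G8=0, G9=0, G10=0, G11=0, G12=0, giving Y1=0, Y2=0. Observed Y1=1, Y2=0.
Test 1: faults giving observed Y1=1, Y2=0 are {G4 stuck-at-1, G4 inverted output, G5 stuck-at-0, G5 inverted output, G6 stuck-at-1, G6 inverted output, G7 stuck-at-1, G7 inverted output, G8 stuck-at-1, G8 inverted output, G9 stuck-at-1, G9 inverted output, G10 stuck-at-1, G10 inverted output, G11 stuck-at-1, G11 inverted output}.
Test 2 (a=0, b=0, c=0, d=1, e=1): fault-free G1=0, G2=0, G3=1, G4=1, G5=0, G6=1, G7=1, G8=0, G9=1, G10=0, G11=1, G12=1 → Y1=1, Y2=1; observed Y1=1, Y2=0. Eliminates G4 stuck-at-1, G5 stuck-at-0, G6 stuck-at-1, G7 stuck-at-1, G8 stuck-at-1, G8 inverted output, G9 stuck-at-1, G9 inverted output, G10 stuck-at-1, G10 inverted output, G11 stuck-at-1, G11 inverted output.
Test 3 (a=0, b=1, c=0, d=0, e=1): fault-free G1=0, G2=1, G3=0, G4=0, G5=1, G6=0, G7=0, G8=0, G9=0, G10=0, G11=0, G12=0 → Y1=0, Y2=0; observed Y1=0, Y2=0. Eliminates G6 inverted output, G7 inverted output.
Test 4 (a=0, b=0, c=1, d=0, e=0): fault-free G1=1, G2=0, G3=0, G4=0, G5=0, G6=1, G7=0, G8=0, G9=0, G10=0, G11=0, G12=0 → Y1=0, Y2=0; observed Y1=1, Y2=0. Eliminates G4 inverted output.
Only G5 inverted output is consistent with every test.

G5 inverted output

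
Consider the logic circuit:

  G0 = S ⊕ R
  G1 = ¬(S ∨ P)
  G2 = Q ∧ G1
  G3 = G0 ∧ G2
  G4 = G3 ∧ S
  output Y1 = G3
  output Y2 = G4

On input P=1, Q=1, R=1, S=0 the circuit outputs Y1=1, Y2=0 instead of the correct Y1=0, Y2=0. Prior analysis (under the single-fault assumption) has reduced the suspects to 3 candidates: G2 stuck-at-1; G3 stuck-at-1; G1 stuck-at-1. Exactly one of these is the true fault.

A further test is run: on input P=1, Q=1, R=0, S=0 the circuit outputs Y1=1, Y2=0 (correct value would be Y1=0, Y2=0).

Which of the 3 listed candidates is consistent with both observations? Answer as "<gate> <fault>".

G3 stuck-at-1

Evaluate each candidate on input P=1, Q=1, R=0, S=0:
  G2 stuck-at-1: G0=0, G1=0, G2=1 [stuck-at-1], G3=0, G4=0 → Y1=0, Y2=0 — eliminated
  G3 stuck-at-1: G0=0, G1=0, G2=0, G3=1 [stuck-at-1], G4=0 → Y1=1, Y2=0 — matches
  G1 stuck-at-1: G0=0, G1=1 [stuck-at-1], G2=1, G3=0, G4=0 → Y1=0, Y2=0 — eliminated
Only G3 stuck-at-1 reproduces the observed Y1=1, Y2=0.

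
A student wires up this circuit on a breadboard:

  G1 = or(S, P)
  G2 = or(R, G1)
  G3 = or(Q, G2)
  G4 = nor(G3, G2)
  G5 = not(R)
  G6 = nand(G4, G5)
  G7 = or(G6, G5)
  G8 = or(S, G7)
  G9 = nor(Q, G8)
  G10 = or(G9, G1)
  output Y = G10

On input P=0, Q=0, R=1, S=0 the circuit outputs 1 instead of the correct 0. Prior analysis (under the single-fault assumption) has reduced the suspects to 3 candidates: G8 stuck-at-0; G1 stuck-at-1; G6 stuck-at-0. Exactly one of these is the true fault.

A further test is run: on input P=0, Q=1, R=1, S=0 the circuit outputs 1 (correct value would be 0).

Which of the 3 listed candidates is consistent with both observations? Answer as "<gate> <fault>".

G1 stuck-at-1

Evaluate each candidate on input P=0, Q=1, R=1, S=0:
  G8 stuck-at-0: G1=0, G2=1, G3=1, G4=0, G5=0, G6=1, G7=1, G8=0 [stuck-at-0], G9=0, G10=0 → 0 — eliminated
  G1 stuck-at-1: G1=1 [stuck-at-1], G2=1, G3=1, G4=0, G5=0, G6=1, G7=1, G8=1, G9=0, G10=1 → 1 — matches
  G6 stuck-at-0: G1=0, G2=1, G3=1, G4=0, G5=0, G6=0 [stuck-at-0], G7=0, G8=0, G9=0, G10=0 → 0 — eliminated
Only G1 stuck-at-1 reproduces the observed 1.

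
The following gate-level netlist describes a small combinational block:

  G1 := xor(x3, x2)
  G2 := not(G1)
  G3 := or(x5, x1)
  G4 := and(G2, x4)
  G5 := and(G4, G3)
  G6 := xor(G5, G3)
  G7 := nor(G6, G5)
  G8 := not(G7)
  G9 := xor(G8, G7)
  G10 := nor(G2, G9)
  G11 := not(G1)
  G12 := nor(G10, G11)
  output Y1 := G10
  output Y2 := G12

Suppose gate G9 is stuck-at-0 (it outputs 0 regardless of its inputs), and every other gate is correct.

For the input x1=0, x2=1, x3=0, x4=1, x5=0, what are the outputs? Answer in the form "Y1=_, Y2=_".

Propagate with G9 forced: G1=1, G2=0, G3=0, G4=0, G5=0, G6=0, G7=1, G8=0, G9=0 [stuck-at-0], G10=1, G11=0, G12=0.
So the outputs are Y1=1, Y2=0. (Without the fault they would be Y1=0, Y2=1.)

Y1=1, Y2=0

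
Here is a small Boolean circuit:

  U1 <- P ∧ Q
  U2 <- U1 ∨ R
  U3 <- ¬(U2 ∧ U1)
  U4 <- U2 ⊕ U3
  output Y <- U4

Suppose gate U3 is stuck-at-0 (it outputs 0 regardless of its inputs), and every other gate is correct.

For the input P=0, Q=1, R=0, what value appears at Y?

Propagate with U3 forced: U1=0, U2=0, U3=0 [stuck-at-0], U4=0.
So Y = 0. (Without the fault it would be 1.)

0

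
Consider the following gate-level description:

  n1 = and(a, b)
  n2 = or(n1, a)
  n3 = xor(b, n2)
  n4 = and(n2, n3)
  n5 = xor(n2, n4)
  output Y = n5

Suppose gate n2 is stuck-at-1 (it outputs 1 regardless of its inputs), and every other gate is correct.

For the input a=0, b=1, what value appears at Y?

Propagate with n2 forced: n1=0, n2=1 [stuck-at-1], n3=0, n4=0, n5=1.
So Y = 1. (Without the fault it would be 0.)

1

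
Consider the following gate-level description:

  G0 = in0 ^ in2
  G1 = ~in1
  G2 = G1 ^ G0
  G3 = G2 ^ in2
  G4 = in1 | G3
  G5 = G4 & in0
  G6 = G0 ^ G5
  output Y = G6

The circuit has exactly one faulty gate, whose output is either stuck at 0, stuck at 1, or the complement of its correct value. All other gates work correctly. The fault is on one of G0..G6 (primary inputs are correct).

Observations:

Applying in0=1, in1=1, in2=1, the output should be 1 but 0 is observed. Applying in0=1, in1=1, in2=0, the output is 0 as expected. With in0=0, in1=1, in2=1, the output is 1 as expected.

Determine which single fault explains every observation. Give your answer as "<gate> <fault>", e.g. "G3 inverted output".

G0 stuck-at-1

Fault-free values for test 1 (in0=1, in1=1, in2=1): G0=0, G1=0, G2=0, G3=1, G4=1, G5=1, G6=1, giving Y=1. Observed 0.
Test 1: faults giving observed 0 are {G0 stuck-at-1, G0 inverted output, G4 stuck-at-0, G4 inverted output, G5 stuck-at-0, G5 inverted output, G6 stuck-at-0, G6 inverted output}.
Test 2 (in0=1, in1=1, in2=0): fault-free G0=1, G1=0, G2=1, G3=1, G4=1, G5=1, G6=0 → 0; observed 0. Eliminates G0 inverted output, G4 stuck-at-0, G4 inverted output, G5 stuck-at-0, G5 inverted output, G6 inverted output.
Test 3 (in0=0, in1=1, in2=1): fault-free G0=1, G1=0, G2=1, G3=0, G4=1, G5=0, G6=1 → 1; observed 1. Eliminates G6 stuck-at-0.
Only G0 stuck-at-1 is consistent with every test.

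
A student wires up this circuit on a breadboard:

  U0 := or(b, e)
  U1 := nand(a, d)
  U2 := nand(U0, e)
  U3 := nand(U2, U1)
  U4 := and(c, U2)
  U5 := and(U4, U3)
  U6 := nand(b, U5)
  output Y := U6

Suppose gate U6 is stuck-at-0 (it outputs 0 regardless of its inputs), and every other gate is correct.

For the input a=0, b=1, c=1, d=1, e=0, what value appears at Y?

0

Propagate with U6 forced: U0=1, U1=1, U2=1, U3=0, U4=1, U5=0, U6=0 [stuck-at-0].
So Y = 0. (Without the fault it would be 1.)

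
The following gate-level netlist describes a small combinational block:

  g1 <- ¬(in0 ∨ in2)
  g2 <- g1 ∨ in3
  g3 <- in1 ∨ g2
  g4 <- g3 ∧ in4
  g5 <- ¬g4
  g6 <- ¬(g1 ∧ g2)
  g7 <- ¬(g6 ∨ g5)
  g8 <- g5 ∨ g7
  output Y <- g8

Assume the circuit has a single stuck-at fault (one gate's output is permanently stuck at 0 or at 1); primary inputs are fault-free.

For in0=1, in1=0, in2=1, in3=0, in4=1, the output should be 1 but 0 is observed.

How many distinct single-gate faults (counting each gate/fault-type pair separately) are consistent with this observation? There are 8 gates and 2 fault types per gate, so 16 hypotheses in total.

Fault-free: g1=0, g2=0, g3=0, g4=0, g5=1, g6=1, g7=0, g8=1 → 1. Observed 0.
  g1: none of the 2 fault types match ✗
  g2: stuck-at-1 ✓; others ✗
  g3: stuck-at-1 ✓; others ✗
  g4: stuck-at-1 ✓; others ✗
  g5: stuck-at-0 ✓; others ✗
  g6: none of the 2 fault types match ✗
  g7: none of the 2 fault types match ✗
  g8: stuck-at-0 ✓; others ✗
Consistent faults: {g2 stuck-at-1, g3 stuck-at-1, g4 stuck-at-1, g5 stuck-at-0, g8 stuck-at-0} — 5 in all.

5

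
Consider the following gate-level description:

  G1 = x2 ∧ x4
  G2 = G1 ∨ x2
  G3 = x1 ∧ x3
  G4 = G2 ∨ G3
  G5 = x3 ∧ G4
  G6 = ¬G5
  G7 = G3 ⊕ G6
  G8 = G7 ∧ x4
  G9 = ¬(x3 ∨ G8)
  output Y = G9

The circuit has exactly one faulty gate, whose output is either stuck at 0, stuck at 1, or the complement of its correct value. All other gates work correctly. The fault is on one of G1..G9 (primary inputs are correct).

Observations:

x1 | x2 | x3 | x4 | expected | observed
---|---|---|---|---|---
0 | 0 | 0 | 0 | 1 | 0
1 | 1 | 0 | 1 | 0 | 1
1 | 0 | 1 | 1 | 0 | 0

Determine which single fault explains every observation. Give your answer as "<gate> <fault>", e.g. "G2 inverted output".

G8 inverted output

Fault-free values for test 1 (x1=0, x2=0, x3=0, x4=0): G1=0, G2=0, G3=0, G4=0, G5=0, G6=1, G7=1, G8=0, G9=1, giving Y=1. Observed 0.
Test 1: faults giving observed 0 are {G8 stuck-at-1, G8 inverted output, G9 stuck-at-0, G9 inverted output}.
Test 2 (x1=1, x2=1, x3=0, x4=1): fault-free G1=1, G2=1, G3=0, G4=1, G5=0, G6=1, G7=1, G8=1, G9=0 → 0; observed 1. Eliminates G8 stuck-at-1, G9 stuck-at-0.
Test 3 (x1=1, x2=0, x3=1, x4=1): fault-free G1=0, G2=0, G3=1, G4=1, G5=1, G6=0, G7=1, G8=1, G9=0 → 0; observed 0. Eliminates G9 inverted output.
Only G8 inverted output is consistent with every test.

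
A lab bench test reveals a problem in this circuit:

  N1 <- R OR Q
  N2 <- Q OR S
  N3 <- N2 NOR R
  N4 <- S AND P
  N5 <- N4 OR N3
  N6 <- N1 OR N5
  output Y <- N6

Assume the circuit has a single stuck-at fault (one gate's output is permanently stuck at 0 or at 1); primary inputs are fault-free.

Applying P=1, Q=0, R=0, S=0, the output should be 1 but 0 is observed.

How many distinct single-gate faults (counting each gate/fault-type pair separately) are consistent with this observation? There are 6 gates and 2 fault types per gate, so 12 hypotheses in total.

4

Fault-free: N1=0, N2=0, N3=1, N4=0, N5=1, N6=1 → 1. Observed 0.
  N1 stuck-at-0: output 1 ✗
  N1 stuck-at-1: output 1 ✗
  N2 stuck-at-0: output 1 ✗
  N2 stuck-at-1: output 0 ✓
  N3 stuck-at-0: output 0 ✓
  N3 stuck-at-1: output 1 ✗
  N4 stuck-at-0: output 1 ✗
  N4 stuck-at-1: output 1 ✗
  N5 stuck-at-0: output 0 ✓
  N5 stuck-at-1: output 1 ✗
  N6 stuck-at-0: output 0 ✓
  N6 stuck-at-1: output 1 ✗
Consistent faults: {N2 stuck-at-1, N3 stuck-at-0, N5 stuck-at-0, N6 stuck-at-0} — 4 in all.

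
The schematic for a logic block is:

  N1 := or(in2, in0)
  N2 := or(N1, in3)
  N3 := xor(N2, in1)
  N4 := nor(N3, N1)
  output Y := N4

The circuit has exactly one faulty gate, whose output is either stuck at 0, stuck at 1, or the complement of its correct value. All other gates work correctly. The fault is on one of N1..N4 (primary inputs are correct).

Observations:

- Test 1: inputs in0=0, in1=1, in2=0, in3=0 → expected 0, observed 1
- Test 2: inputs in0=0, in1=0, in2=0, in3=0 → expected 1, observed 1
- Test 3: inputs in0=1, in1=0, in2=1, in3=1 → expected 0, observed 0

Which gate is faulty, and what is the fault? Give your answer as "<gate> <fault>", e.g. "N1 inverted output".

Fault-free values for test 1 (in0=0, in1=1, in2=0, in3=0): N1=0, N2=0, N3=1, N4=0, giving Y=0. Observed 1.
Test 1: faults giving observed 1 are {N2 stuck-at-1, N2 inverted output, N3 stuck-at-0, N3 inverted output, N4 stuck-at-1, N4 inverted output}.
Test 2 (in0=0, in1=0, in2=0, in3=0): fault-free N1=0, N2=0, N3=0, N4=1 → 1; observed 1. Eliminates N2 stuck-at-1, N2 inverted output, N3 inverted output, N4 inverted output.
Test 3 (in0=1, in1=0, in2=1, in3=1): fault-free N1=1, N2=1, N3=1, N4=0 → 0; observed 0. Eliminates N4 stuck-at-1.
Only N3 stuck-at-0 is consistent with every test.

N3 stuck-at-0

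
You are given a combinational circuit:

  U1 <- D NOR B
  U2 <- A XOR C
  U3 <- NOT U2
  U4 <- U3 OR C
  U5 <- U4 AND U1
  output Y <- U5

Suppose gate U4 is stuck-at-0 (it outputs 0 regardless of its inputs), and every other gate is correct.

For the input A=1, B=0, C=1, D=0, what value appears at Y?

Propagate with U4 forced: U1=1, U2=0, U3=1, U4=0 [stuck-at-0], U5=0.
So Y = 0. (Without the fault it would be 1.)

0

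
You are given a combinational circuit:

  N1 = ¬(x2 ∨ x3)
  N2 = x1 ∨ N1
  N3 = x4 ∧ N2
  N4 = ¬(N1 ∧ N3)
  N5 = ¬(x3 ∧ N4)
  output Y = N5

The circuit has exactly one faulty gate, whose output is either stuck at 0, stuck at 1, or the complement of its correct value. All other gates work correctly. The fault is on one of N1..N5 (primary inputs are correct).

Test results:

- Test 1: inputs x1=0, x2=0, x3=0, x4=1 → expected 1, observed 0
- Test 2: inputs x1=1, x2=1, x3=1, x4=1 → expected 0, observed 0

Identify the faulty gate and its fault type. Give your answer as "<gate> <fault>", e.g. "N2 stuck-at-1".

N5 stuck-at-0

Fault-free values for test 1 (x1=0, x2=0, x3=0, x4=1): N1=1, N2=1, N3=1, N4=0, N5=1, giving Y=1. Observed 0.
Test 1: faults giving observed 0 are {N5 stuck-at-0, N5 inverted output}.
Test 2 (x1=1, x2=1, x3=1, x4=1): fault-free N1=0, N2=1, N3=1, N4=1, N5=0 → 0; observed 0. Eliminates N5 inverted output.
Only N5 stuck-at-0 is consistent with every test.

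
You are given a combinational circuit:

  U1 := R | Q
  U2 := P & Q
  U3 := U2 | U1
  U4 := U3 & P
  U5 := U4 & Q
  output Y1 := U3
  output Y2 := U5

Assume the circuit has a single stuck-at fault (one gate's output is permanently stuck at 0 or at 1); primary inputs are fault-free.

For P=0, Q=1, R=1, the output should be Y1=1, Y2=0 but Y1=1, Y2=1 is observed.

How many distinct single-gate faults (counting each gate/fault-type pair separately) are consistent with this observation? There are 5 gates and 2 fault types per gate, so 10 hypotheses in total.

Fault-free: U1=1, U2=0, U3=1, U4=0, U5=0 → Y1=1, Y2=0. Observed Y1=1, Y2=1.
  U1 stuck-at-0: output Y1=0, Y2=0 ✗
  U1 stuck-at-1: output Y1=1, Y2=0 ✗
  U2 stuck-at-0: output Y1=1, Y2=0 ✗
  U2 stuck-at-1: output Y1=1, Y2=0 ✗
  U3 stuck-at-0: output Y1=0, Y2=0 ✗
  U3 stuck-at-1: output Y1=1, Y2=0 ✗
  U4 stuck-at-0: output Y1=1, Y2=0 ✗
  U4 stuck-at-1: output Y1=1, Y2=1 ✓
  U5 stuck-at-0: output Y1=1, Y2=0 ✗
  U5 stuck-at-1: output Y1=1, Y2=1 ✓
Consistent faults: {U4 stuck-at-1, U5 stuck-at-1} — 2 in all.

2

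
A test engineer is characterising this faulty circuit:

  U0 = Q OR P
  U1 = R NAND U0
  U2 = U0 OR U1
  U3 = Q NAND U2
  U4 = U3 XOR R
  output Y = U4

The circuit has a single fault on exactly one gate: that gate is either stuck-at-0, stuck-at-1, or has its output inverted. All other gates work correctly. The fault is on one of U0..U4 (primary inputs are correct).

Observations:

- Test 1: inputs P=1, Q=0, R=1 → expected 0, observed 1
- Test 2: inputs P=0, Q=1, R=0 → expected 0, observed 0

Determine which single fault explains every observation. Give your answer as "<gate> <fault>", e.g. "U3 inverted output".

Fault-free values for test 1 (P=1, Q=0, R=1): U0=1, U1=0, U2=1, U3=1, U4=0, giving Y=0. Observed 1.
Test 1: faults giving observed 1 are {U3 stuck-at-0, U3 inverted output, U4 stuck-at-1, U4 inverted output}.
Test 2 (P=0, Q=1, R=0): fault-free U0=1, U1=1, U2=1, U3=0, U4=0 → 0; observed 0. Eliminates U3 inverted output, U4 stuck-at-1, U4 inverted output.
Only U3 stuck-at-0 is consistent with every test.

U3 stuck-at-0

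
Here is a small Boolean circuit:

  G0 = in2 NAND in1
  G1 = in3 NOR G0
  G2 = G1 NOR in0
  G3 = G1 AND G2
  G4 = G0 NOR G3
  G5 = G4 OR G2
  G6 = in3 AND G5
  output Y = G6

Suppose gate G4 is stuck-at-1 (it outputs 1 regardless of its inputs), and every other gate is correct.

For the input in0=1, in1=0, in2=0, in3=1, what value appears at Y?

1

Propagate with G4 forced: G0=1, G1=0, G2=0, G3=0, G4=1 [stuck-at-1], G5=1, G6=1.
So Y = 1. (Without the fault it would be 0.)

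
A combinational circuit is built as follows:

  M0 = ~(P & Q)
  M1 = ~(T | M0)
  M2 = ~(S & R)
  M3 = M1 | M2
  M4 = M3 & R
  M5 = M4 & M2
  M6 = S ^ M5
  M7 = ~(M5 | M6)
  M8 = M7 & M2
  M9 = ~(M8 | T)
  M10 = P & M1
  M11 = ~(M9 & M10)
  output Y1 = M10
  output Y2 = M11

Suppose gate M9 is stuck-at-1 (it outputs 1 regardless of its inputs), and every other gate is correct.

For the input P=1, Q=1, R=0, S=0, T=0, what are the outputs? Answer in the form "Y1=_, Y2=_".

Propagate with M9 forced: M0=0, M1=1, M2=1, M3=1, M4=0, M5=0, M6=0, M7=1, M8=1, M9=1 [stuck-at-1], M10=1, M11=0.
So the outputs are Y1=1, Y2=0. (Without the fault they would be Y1=1, Y2=1.)

Y1=1, Y2=0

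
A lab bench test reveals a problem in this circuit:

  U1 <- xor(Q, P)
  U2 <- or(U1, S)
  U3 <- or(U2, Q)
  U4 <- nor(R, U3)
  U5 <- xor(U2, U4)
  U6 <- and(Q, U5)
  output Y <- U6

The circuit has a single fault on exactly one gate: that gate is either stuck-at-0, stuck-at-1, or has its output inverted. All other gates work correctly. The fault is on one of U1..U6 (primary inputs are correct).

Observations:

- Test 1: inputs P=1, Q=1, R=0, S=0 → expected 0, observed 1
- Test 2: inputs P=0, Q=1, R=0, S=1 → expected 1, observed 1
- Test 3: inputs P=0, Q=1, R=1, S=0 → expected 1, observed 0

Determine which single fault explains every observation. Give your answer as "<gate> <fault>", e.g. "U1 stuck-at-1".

U1 inverted output

Fault-free values for test 1 (P=1, Q=1, R=0, S=0): U1=0, U2=0, U3=1, U4=0, U5=0, U6=0, giving Y=0. Observed 1.
Test 1: faults giving observed 1 are {U1 stuck-at-1, U1 inverted output, U2 stuck-at-1, U2 inverted output, U3 stuck-at-0, U3 inverted output, U4 stuck-at-1, U4 inverted output, U5 stuck-at-1, U5 inverted output, U6 stuck-at-1, U6 inverted output}.
Test 2 (P=0, Q=1, R=0, S=1): fault-free U1=1, U2=1, U3=1, U4=0, U5=1, U6=1 → 1; observed 1. Eliminates U2 inverted output, U3 stuck-at-0, U3 inverted output, U4 stuck-at-1, U4 inverted output, U5 inverted output, U6 inverted output.
Test 3 (P=0, Q=1, R=1, S=0): fault-free U1=1, U2=1, U3=1, U4=0, U5=1, U6=1 → 1; observed 0. Eliminates U1 stuck-at-1, U2 stuck-at-1, U5 stuck-at-1, U6 stuck-at-1.
Only U1 inverted output is consistent with every test.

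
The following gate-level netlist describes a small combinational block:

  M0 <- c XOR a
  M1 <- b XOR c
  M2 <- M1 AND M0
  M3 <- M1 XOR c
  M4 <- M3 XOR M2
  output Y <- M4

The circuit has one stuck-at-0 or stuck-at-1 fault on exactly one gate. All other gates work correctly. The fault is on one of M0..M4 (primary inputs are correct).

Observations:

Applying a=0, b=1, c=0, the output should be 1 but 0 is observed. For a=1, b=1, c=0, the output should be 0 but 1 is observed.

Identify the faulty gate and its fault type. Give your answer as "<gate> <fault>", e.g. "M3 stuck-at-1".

M3 stuck-at-0

Fault-free values for test 1 (a=0, b=1, c=0): M0=0, M1=1, M2=0, M3=1, M4=1, giving Y=1. Observed 0.
Test 1: faults giving observed 0 are {M0 stuck-at-1, M1 stuck-at-0, M2 stuck-at-1, M3 stuck-at-0, M4 stuck-at-0}.
Test 2 (a=1, b=1, c=0): fault-free M0=1, M1=1, M2=1, M3=1, M4=0 → 0; observed 1. Eliminates M0 stuck-at-1, M1 stuck-at-0, M2 stuck-at-1, M4 stuck-at-0.
Only M3 stuck-at-0 is consistent with every test.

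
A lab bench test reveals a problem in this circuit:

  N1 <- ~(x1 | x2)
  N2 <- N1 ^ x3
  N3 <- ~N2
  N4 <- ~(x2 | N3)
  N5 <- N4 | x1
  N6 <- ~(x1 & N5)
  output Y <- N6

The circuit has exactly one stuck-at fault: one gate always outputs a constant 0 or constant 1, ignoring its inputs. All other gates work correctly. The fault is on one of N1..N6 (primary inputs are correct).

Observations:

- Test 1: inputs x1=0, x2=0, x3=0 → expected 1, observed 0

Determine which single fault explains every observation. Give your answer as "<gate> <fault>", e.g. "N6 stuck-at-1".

N6 stuck-at-0

Fault-free values for test 1 (x1=0, x2=0, x3=0): N1=1, N2=1, N3=0, N4=1, N5=1, N6=1, giving Y=1. Observed 0.
Test 1: faults giving observed 0 are {N6 stuck-at-0}.
Only N6 stuck-at-0 is consistent with every test.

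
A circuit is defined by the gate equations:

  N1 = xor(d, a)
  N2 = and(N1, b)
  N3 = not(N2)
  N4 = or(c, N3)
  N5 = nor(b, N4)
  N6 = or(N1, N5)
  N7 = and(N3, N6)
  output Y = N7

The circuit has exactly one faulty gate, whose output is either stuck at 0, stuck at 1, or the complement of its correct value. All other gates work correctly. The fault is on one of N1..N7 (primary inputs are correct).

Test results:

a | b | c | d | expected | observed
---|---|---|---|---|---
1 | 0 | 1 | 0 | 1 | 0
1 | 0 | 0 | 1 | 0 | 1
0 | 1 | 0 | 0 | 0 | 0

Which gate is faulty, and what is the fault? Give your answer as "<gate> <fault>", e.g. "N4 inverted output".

N1 inverted output

Fault-free values for test 1 (a=1, b=0, c=1, d=0): N1=1, N2=0, N3=1, N4=1, N5=0, N6=1, N7=1, giving Y=1. Observed 0.
Test 1: faults giving observed 0 are {N1 stuck-at-0, N1 inverted output, N2 stuck-at-1, N2 inverted output, N3 stuck-at-0, N3 inverted output, N6 stuck-at-0, N6 inverted output, N7 stuck-at-0, N7 inverted output}.
Test 2 (a=1, b=0, c=0, d=1): fault-free N1=0, N2=0, N3=1, N4=1, N5=0, N6=0, N7=0 → 0; observed 1. Eliminates N1 stuck-at-0, N2 stuck-at-1, N2 inverted output, N3 stuck-at-0, N3 inverted output, N6 stuck-at-0, N7 stuck-at-0.
Test 3 (a=0, b=1, c=0, d=0): fault-free N1=0, N2=0, N3=1, N4=1, N5=0, N6=0, N7=0 → 0; observed 0. Eliminates N6 inverted output, N7 inverted output.
Only N1 inverted output is consistent with every test.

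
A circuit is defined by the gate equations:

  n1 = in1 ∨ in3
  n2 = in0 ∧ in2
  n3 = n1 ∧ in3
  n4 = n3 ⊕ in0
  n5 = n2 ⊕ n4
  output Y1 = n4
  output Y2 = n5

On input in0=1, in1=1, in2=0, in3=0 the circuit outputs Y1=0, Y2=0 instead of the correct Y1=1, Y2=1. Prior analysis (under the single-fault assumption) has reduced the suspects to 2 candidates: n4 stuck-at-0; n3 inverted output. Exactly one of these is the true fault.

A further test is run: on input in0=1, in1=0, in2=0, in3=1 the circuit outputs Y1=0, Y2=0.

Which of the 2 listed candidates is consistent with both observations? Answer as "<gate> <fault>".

n4 stuck-at-0

Evaluate each candidate on input in0=1, in1=0, in2=0, in3=1:
  n4 stuck-at-0: n1=1, n2=0, n3=1, n4=0 [stuck-at-0], n5=0 → Y1=0, Y2=0 — matches
  n3 inverted output: n1=1, n2=0, n3=0 [inverted output], n4=1, n5=1 → Y1=1, Y2=1 — eliminated
Only n4 stuck-at-0 reproduces the observed Y1=0, Y2=0.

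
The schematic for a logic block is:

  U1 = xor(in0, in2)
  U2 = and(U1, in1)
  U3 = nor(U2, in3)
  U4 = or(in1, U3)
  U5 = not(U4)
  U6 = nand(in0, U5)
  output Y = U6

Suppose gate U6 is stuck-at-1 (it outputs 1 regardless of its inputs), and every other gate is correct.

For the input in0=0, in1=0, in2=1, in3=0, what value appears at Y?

1

Propagate with U6 forced: U1=1, U2=0, U3=1, U4=1, U5=0, U6=1 [stuck-at-1].
So Y = 1. (Same as the fault-free value — the fault is masked on this input.)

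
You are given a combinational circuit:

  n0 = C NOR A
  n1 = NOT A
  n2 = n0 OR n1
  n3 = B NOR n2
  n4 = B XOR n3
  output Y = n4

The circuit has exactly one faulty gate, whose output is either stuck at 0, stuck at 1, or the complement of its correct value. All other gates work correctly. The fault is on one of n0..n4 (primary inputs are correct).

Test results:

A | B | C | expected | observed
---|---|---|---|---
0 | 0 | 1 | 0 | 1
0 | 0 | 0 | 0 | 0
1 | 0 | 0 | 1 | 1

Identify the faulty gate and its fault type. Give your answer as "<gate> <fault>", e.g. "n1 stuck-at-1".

n1 stuck-at-0

Fault-free values for test 1 (A=0, B=0, C=1): n0=0, n1=1, n2=1, n3=0, n4=0, giving Y=0. Observed 1.
Test 1: faults giving observed 1 are {n1 stuck-at-0, n1 inverted output, n2 stuck-at-0, n2 inverted output, n3 stuck-at-1, n3 inverted output, n4 stuck-at-1, n4 inverted output}.
Test 2 (A=0, B=0, C=0): fault-free n0=1, n1=1, n2=1, n3=0, n4=0 → 0; observed 0. Eliminates n2 stuck-at-0, n2 inverted output, n3 stuck-at-1, n3 inverted output, n4 stuck-at-1, n4 inverted output.
Test 3 (A=1, B=0, C=0): fault-free n0=0, n1=0, n2=0, n3=1, n4=1 → 1; observed 1. Eliminates n1 inverted output.
Only n1 stuck-at-0 is consistent with every test.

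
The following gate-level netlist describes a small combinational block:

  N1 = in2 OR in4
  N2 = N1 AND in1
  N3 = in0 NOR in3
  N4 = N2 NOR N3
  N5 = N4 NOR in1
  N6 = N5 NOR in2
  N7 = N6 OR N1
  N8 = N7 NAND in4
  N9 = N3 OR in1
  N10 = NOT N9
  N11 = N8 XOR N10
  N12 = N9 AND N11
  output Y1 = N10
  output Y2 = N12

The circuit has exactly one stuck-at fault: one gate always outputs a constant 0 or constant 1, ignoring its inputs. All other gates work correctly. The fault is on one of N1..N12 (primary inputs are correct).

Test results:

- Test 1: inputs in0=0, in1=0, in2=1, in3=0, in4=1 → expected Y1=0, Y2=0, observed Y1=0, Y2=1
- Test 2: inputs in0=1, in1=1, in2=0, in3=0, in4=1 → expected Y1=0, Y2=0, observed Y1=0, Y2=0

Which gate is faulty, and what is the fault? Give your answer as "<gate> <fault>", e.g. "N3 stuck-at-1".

Fault-free values for test 1 (in0=0, in1=0, in2=1, in3=0, in4=1): N1=1, N2=0, N3=1, N4=0, N5=1, N6=0, N7=1, N8=0, N9=1, N10=0, N11=0, N12=0, giving Y1=0, Y2=0. Observed Y1=0, Y2=1.
Test 1: faults giving observed Y1=0, Y2=1 are {N1 stuck-at-0, N7 stuck-at-0, N8 stuck-at-1, N11 stuck-at-1, N12 stuck-at-1}.
Test 2 (in0=1, in1=1, in2=0, in3=0, in4=1): fault-free N1=1, N2=1, N3=0, N4=0, N5=0, N6=1, N7=1, N8=0, N9=1, N10=0, N11=0, N12=0 → Y1=0, Y2=0; observed Y1=0, Y2=0. Eliminates N7 stuck-at-0, N8 stuck-at-1, N11 stuck-at-1, N12 stuck-at-1.
Only N1 stuck-at-0 is consistent with every test.

N1 stuck-at-0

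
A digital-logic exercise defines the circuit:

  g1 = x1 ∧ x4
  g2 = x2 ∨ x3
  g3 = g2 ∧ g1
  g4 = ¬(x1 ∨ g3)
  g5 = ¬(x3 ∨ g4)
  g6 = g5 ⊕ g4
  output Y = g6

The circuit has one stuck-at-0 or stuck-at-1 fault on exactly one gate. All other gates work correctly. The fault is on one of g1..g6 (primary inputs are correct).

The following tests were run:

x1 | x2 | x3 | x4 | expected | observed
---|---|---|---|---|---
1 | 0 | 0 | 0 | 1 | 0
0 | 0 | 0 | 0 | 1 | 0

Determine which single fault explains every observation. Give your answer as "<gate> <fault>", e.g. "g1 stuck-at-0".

Fault-free values for test 1 (x1=1, x2=0, x3=0, x4=0): g1=0, g2=0, g3=0, g4=0, g5=1, g6=1, giving Y=1. Observed 0.
Test 1: faults giving observed 0 are {g5 stuck-at-0, g6 stuck-at-0}.
Test 2 (x1=0, x2=0, x3=0, x4=0): fault-free g1=0, g2=0, g3=0, g4=1, g5=0, g6=1 → 1; observed 0. Eliminates g5 stuck-at-0.
Only g6 stuck-at-0 is consistent with every test.

g6 stuck-at-0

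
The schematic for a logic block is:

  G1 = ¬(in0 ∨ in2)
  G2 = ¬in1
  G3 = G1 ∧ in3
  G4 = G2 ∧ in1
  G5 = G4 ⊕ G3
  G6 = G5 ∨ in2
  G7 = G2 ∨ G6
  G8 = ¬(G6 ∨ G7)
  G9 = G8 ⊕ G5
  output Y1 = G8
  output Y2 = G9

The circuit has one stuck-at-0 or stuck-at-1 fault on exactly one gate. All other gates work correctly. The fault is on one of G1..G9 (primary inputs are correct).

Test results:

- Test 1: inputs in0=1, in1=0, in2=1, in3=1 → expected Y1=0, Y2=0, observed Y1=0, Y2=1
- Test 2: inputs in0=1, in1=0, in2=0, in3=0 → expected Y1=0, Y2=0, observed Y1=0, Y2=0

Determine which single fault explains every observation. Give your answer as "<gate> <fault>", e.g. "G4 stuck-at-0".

G1 stuck-at-1

Fault-free values for test 1 (in0=1, in1=0, in2=1, in3=1): G1=0, G2=1, G3=0, G4=0, G5=0, G6=1, G7=1, G8=0, G9=0, giving Y1=0, Y2=0. Observed Y1=0, Y2=1.
Test 1: faults giving observed Y1=0, Y2=1 are {G1 stuck-at-1, G3 stuck-at-1, G4 stuck-at-1, G5 stuck-at-1, G9 stuck-at-1}.
Test 2 (in0=1, in1=0, in2=0, in3=0): fault-free G1=0, G2=1, G3=0, G4=0, G5=0, G6=0, G7=1, G8=0, G9=0 → Y1=0, Y2=0; observed Y1=0, Y2=0. Eliminates G3 stuck-at-1, G4 stuck-at-1, G5 stuck-at-1, G9 stuck-at-1.
Only G1 stuck-at-1 is consistent with every test.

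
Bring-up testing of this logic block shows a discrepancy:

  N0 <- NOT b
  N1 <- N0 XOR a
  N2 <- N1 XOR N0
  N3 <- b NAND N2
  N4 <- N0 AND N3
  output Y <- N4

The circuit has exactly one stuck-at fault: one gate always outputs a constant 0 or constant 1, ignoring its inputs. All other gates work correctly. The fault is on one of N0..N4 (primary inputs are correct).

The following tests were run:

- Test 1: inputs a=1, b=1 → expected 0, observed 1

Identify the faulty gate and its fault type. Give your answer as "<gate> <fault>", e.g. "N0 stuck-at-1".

N4 stuck-at-1

Fault-free values for test 1 (a=1, b=1): N0=0, N1=1, N2=1, N3=0, N4=0, giving Y=0. Observed 1.
Test 1: faults giving observed 1 are {N4 stuck-at-1}.
Only N4 stuck-at-1 is consistent with every test.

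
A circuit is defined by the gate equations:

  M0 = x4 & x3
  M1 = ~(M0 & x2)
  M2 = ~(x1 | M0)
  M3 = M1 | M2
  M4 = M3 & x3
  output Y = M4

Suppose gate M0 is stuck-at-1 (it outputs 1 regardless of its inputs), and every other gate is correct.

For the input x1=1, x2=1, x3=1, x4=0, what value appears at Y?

0

Propagate with M0 forced: M0=1 [stuck-at-1], M1=0, M2=0, M3=0, M4=0.
So Y = 0. (Without the fault it would be 1.)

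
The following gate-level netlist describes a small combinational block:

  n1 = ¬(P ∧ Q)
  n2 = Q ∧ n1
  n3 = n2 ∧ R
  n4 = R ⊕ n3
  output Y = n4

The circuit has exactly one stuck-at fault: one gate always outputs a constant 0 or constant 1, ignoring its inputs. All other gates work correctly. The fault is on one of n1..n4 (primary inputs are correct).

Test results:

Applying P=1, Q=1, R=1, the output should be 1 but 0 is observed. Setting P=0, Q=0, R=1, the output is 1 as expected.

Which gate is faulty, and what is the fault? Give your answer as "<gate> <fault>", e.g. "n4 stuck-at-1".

Fault-free values for test 1 (P=1, Q=1, R=1): n1=0, n2=0, n3=0, n4=1, giving Y=1. Observed 0.
Test 1: faults giving observed 0 are {n1 stuck-at-1, n2 stuck-at-1, n3 stuck-at-1, n4 stuck-at-0}.
Test 2 (P=0, Q=0, R=1): fault-free n1=1, n2=0, n3=0, n4=1 → 1; observed 1. Eliminates n2 stuck-at-1, n3 stuck-at-1, n4 stuck-at-0.
Only n1 stuck-at-1 is consistent with every test.

n1 stuck-at-1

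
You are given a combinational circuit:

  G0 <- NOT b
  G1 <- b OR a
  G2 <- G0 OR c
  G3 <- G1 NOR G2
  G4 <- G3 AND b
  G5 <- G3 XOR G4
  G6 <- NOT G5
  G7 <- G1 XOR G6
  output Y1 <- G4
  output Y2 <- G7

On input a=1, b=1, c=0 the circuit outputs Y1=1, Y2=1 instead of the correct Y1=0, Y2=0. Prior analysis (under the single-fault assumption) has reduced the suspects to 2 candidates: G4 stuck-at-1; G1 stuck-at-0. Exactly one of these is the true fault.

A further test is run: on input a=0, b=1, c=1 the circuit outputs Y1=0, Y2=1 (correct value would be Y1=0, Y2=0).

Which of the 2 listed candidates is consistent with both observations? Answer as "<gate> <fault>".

G1 stuck-at-0

Evaluate each candidate on input a=0, b=1, c=1:
  G4 stuck-at-1: G0=0, G1=1, G2=1, G3=0, G4=1 [stuck-at-1], G5=1, G6=0, G7=1 → Y1=1, Y2=1 — eliminated
  G1 stuck-at-0: G0=0, G1=0 [stuck-at-0], G2=1, G3=0, G4=0, G5=0, G6=1, G7=1 → Y1=0, Y2=1 — matches
Only G1 stuck-at-0 reproduces the observed Y1=0, Y2=1.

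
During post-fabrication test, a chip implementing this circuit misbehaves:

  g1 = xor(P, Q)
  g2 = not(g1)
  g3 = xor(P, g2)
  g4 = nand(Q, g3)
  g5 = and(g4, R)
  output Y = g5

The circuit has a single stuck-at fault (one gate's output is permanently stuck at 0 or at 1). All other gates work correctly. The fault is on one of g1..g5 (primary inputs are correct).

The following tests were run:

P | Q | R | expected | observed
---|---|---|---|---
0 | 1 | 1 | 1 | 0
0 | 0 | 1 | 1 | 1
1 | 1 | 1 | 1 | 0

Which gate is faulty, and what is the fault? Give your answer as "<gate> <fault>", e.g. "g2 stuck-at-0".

g3 stuck-at-1

Fault-free values for test 1 (P=0, Q=1, R=1): g1=1, g2=0, g3=0, g4=1, g5=1, giving Y=1. Observed 0.
Test 1: faults giving observed 0 are {g1 stuck-at-0, g2 stuck-at-1, g3 stuck-at-1, g4 stuck-at-0, g5 stuck-at-0}.
Test 2 (P=0, Q=0, R=1): fault-free g1=0, g2=1, g3=1, g4=1, g5=1 → 1; observed 1. Eliminates g4 stuck-at-0, g5 stuck-at-0.
Test 3 (P=1, Q=1, R=1): fault-free g1=0, g2=1, g3=0, g4=1, g5=1 → 1; observed 0. Eliminates g1 stuck-at-0, g2 stuck-at-1.
Only g3 stuck-at-1 is consistent with every test.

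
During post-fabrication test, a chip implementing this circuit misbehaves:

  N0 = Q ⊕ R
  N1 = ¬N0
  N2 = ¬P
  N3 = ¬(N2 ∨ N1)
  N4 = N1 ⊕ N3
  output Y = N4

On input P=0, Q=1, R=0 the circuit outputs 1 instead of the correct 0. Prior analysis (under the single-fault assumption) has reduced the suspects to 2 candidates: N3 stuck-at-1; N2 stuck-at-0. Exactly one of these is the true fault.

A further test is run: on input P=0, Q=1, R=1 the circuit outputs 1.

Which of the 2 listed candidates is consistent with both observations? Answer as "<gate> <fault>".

N2 stuck-at-0

Evaluate each candidate on input P=0, Q=1, R=1:
  N3 stuck-at-1: N0=0, N1=1, N2=1, N3=1 [stuck-at-1], N4=0 → 0 — eliminated
  N2 stuck-at-0: N0=0, N1=1, N2=0 [stuck-at-0], N3=0, N4=1 → 1 — matches
Only N2 stuck-at-0 reproduces the observed 1.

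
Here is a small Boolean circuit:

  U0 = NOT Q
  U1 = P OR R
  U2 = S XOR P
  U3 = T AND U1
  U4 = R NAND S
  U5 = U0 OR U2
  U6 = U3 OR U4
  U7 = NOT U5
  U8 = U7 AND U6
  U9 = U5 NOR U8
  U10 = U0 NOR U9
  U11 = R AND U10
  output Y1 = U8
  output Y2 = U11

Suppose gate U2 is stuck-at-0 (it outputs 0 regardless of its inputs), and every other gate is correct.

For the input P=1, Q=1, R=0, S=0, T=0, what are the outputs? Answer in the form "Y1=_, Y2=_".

Y1=1, Y2=0

Propagate with U2 forced: U0=0, U1=1, U2=0 [stuck-at-0], U3=0, U4=1, U5=0, U6=1, U7=1, U8=1, U9=0, U10=1, U11=0.
So the outputs are Y1=1, Y2=0. (Without the fault they would be Y1=0, Y2=0.)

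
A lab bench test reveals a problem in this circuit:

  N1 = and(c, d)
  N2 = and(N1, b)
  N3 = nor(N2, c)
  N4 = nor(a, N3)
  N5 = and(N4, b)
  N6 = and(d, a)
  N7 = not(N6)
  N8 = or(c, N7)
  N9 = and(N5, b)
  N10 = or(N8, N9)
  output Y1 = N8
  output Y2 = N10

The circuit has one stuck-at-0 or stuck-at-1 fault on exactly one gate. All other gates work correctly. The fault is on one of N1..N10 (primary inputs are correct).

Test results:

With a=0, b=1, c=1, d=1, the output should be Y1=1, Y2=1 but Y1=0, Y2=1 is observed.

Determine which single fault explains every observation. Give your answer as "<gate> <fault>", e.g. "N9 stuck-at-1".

Fault-free values for test 1 (a=0, b=1, c=1, d=1): N1=1, N2=1, N3=0, N4=1, N5=1, N6=0, N7=1, N8=1, N9=1, N10=1, giving Y1=1, Y2=1. Observed Y1=0, Y2=1.
Test 1: faults giving observed Y1=0, Y2=1 are {N8 stuck-at-0}.
Only N8 stuck-at-0 is consistent with every test.

N8 stuck-at-0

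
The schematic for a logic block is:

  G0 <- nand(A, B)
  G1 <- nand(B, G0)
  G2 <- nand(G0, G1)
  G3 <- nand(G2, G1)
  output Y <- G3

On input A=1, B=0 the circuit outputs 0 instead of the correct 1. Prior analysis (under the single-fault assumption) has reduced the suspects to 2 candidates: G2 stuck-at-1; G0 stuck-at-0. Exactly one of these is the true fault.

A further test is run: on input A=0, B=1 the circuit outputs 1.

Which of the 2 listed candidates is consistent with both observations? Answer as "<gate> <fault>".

Evaluate each candidate on input A=0, B=1:
  G2 stuck-at-1: G0=1, G1=0, G2=1 [stuck-at-1], G3=1 → 1 — matches
  G0 stuck-at-0: G0=0 [stuck-at-0], G1=1, G2=1, G3=0 → 0 — eliminated
Only G2 stuck-at-1 reproduces the observed 1.

G2 stuck-at-1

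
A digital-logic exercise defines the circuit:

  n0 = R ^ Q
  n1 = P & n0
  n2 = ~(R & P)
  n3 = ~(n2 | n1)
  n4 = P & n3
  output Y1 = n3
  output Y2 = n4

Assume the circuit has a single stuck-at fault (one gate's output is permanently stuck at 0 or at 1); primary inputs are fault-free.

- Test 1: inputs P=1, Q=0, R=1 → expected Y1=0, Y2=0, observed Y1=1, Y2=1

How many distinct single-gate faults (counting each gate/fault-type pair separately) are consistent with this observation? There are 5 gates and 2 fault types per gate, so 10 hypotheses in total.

3

Fault-free: n0=1, n1=1, n2=0, n3=0, n4=0 → Y1=0, Y2=0. Observed Y1=1, Y2=1.
  n0 stuck-at-0: output Y1=1, Y2=1 ✓
  n0 stuck-at-1: output Y1=0, Y2=0 ✗
  n1 stuck-at-0: output Y1=1, Y2=1 ✓
  n1 stuck-at-1: output Y1=0, Y2=0 ✗
  n2 stuck-at-0: output Y1=0, Y2=0 ✗
  n2 stuck-at-1: output Y1=0, Y2=0 ✗
  n3 stuck-at-0: output Y1=0, Y2=0 ✗
  n3 stuck-at-1: output Y1=1, Y2=1 ✓
  n4 stuck-at-0: output Y1=0, Y2=0 ✗
  n4 stuck-at-1: output Y1=0, Y2=1 ✗
Consistent faults: {n0 stuck-at-0, n1 stuck-at-0, n3 stuck-at-1} — 3 in all.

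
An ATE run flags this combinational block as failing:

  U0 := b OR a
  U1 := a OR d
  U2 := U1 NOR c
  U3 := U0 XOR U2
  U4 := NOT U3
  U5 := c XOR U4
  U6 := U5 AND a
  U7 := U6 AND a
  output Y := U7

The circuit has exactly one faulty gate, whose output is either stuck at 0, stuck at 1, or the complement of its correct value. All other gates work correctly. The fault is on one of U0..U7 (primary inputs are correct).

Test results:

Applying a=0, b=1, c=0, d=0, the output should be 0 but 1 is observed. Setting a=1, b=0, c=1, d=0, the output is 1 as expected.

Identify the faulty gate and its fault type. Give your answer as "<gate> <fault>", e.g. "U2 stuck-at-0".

U7 stuck-at-1

Fault-free values for test 1 (a=0, b=1, c=0, d=0): U0=1, U1=0, U2=1, U3=0, U4=1, U5=1, U6=0, U7=0, giving Y=0. Observed 1.
Test 1: faults giving observed 1 are {U7 stuck-at-1, U7 inverted output}.
Test 2 (a=1, b=0, c=1, d=0): fault-free U0=1, U1=1, U2=0, U3=1, U4=0, U5=1, U6=1, U7=1 → 1; observed 1. Eliminates U7 inverted output.
Only U7 stuck-at-1 is consistent with every test.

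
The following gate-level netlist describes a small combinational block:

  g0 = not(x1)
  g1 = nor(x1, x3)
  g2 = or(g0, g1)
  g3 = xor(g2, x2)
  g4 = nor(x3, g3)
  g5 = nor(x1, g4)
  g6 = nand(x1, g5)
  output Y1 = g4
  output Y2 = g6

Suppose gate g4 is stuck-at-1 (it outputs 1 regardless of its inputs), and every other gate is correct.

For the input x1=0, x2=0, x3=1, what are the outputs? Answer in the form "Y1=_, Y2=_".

Y1=1, Y2=1

Propagate with g4 forced: g0=1, g1=0, g2=1, g3=1, g4=1 [stuck-at-1], g5=0, g6=1.
So the outputs are Y1=1, Y2=1. (Without the fault they would be Y1=0, Y2=1.)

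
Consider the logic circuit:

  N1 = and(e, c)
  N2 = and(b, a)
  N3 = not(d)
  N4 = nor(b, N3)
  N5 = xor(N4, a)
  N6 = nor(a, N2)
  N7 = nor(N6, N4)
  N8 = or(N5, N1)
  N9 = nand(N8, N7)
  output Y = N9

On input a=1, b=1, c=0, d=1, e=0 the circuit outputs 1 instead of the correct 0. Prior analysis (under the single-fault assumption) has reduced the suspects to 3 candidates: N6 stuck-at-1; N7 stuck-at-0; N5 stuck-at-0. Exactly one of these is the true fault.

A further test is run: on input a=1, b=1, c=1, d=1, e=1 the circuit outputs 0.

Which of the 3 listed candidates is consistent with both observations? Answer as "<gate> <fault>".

N5 stuck-at-0

Evaluate each candidate on input a=1, b=1, c=1, d=1, e=1:
  N6 stuck-at-1: N1=1, N2=1, N3=0, N4=0, N5=1, N6=1 [stuck-at-1], N7=0, N8=1, N9=1 → 1 — eliminated
  N7 stuck-at-0: N1=1, N2=1, N3=0, N4=0, N5=1, N6=0, N7=0 [stuck-at-0], N8=1, N9=1 → 1 — eliminated
  N5 stuck-at-0: N1=1, N2=1, N3=0, N4=0, N5=0 [stuck-at-0], N6=0, N7=1, N8=1, N9=0 → 0 — matches
Only N5 stuck-at-0 reproduces the observed 0.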